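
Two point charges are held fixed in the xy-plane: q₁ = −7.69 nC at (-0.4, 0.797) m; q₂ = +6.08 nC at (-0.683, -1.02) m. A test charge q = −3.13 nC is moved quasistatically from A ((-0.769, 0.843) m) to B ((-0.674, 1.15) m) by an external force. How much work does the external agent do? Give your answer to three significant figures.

-8.48×10⁻⁸ J

For quasistatic motion the external work equals the change in potential energy: W_ext = qΔV = q(V_B − V_A).
At A: distances to the source charges are 0.372 m, 1.86 m; V_A = Σ kqᵢ/rᵢ = -157 V.
At B: distances to the source charges are 0.447 m, 2.17 m; V_B = Σ kqᵢ/rᵢ = -130 V.
ΔV = V_B − V_A = 27.1 V.
W_ext = qΔV = (-3.13×10⁻⁹ C)(27.1 V) = -8.48×10⁻⁸ J.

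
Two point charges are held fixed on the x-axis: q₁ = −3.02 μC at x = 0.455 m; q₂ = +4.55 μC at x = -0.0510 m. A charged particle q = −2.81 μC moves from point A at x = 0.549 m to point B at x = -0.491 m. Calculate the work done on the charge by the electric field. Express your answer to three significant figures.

The work done by the electric force is W_field = −ΔU = −q(V_B − V_A) = q(V_A − V_B).
At A: distances to the source charges are 0.0940 m, 0.600 m; V_A = Σ kqᵢ/rᵢ = -2.21×10⁵ V.
At B: distances to the source charges are 0.946 m, 0.440 m; V_B = Σ kqᵢ/rᵢ = 6.43×10⁴ V.
ΔV = V_B − V_A = 2.85×10⁵ V.
W_field = −qΔV = −(-2.81×10⁻⁶ C)(2.85×10⁵ V) = 0.801 J.

0.801 J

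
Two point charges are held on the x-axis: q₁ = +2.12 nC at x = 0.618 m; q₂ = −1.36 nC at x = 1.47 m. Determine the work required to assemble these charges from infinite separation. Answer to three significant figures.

The assembly work is the sum of pairwise potential energies, U = Σ_{i<j} kqᵢqⱼ/rᵢⱼ.
Pair separations: r₁₂ = 0.852 m.
U = (-3.04×10⁻⁸) = -3.04×10⁻⁸ J.

-3.04×10⁻⁸ J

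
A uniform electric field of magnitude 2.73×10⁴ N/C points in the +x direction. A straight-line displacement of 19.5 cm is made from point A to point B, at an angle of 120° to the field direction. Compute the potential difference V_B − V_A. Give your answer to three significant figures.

2660 V

Only the component of displacement along E changes the potential: ΔV = −E·d·cosθ.
ΔV = −(2.73×10⁴ V/m)(0.195 m)cos120° = 2660 V.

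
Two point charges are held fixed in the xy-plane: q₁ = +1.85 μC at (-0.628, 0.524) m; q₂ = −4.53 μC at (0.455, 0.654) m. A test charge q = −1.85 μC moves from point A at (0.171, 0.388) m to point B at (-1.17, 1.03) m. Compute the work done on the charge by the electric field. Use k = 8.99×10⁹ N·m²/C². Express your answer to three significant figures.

0.152 J

The work done by the electric force is W_field = −ΔU = −q(V_B − V_A) = q(V_A − V_B).
At A: distances to the source charges are 0.810 m, 0.389 m; V_A = Σ kqᵢ/rᵢ = -8.41×10⁴ V.
At B: distances to the source charges are 0.741 m, 1.67 m; V_B = Σ kqᵢ/rᵢ = -1990 V.
ΔV = V_B − V_A = 8.22×10⁴ V.
W_field = −qΔV = −(-1.85×10⁻⁶ C)(8.22×10⁴ V) = 0.152 J.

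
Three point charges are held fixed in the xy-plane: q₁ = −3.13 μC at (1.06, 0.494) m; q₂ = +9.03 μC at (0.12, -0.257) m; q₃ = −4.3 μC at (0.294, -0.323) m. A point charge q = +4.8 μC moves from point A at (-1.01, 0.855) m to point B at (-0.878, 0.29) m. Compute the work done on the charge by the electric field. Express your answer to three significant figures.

The work done by the electric force is W_field = −ΔU = −q(V_B − V_A) = q(V_A − V_B).
At A: distances to the source charges are 2.10 m, 1.59 m, 1.76 m; V_A = Σ kqᵢ/rᵢ = 1.58×10⁴ V.
At B: distances to the source charges are 1.95 m, 1.14 m, 1.32 m; V_B = Σ kqᵢ/rᵢ = 2.77×10⁴ V.
ΔV = V_B − V_A = 1.18×10⁴ V.
W_field = −qΔV = −(4.80×10⁻⁶ C)(1.18×10⁴ V) = -0.0569 J.

-0.0569 J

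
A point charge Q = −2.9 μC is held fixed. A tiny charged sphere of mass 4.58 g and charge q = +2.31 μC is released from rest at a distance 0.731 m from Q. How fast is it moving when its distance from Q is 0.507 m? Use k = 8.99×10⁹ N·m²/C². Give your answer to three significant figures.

3.99 m/s

Only the electrostatic force acts, so mechanical energy is conserved: ½mv² = U₁ − U₂ = kQq(1/r₁ − 1/r₂).
U₁ − U₂ = (8.99×10⁹ N·m²/C²)(-2.90×10⁻⁶ C)(2.31×10⁻⁶ C)(1/0.731 − 1/0.507) = 0.0364 J.
v = √(2·0.0364/4.58×10⁻³) = 3.99 m/s.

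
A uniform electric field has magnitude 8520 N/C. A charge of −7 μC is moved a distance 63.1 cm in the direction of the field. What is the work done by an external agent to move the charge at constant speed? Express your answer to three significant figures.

The potential change for a displacement 63.1 cm in the direction of the field is ΔV = −Ed = -5380 V.
W_ext = qΔV = 0.0376 J.

0.0376 J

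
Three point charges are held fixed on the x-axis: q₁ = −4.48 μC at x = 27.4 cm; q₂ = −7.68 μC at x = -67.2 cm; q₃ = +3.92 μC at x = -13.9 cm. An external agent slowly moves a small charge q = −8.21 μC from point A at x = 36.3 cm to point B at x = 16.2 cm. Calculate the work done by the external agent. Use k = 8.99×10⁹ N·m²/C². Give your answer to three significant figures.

For quasistatic motion the external work equals the change in potential energy: W_ext = qΔV = q(V_B − V_A).
At A: distances to the source charges are 0.0890 m, 1.04 m, 0.502 m; V_A = Σ kqᵢ/rᵢ = -4.49×10⁵ V.
At B: distances to the source charges are 0.112 m, 0.834 m, 0.301 m; V_B = Σ kqᵢ/rᵢ = -3.25×10⁵ V.
ΔV = V_B − V_A = 1.24×10⁵ V.
W_ext = qΔV = (-8.21×10⁻⁶ C)(1.24×10⁵ V) = -1.02 J.

-1.02 J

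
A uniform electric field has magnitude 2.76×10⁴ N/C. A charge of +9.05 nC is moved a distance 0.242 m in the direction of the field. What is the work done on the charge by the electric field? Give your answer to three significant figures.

6.04×10⁻⁵ J

The potential change for a displacement 0.242 m in the direction of the field is ΔV = −Ed = -6680 V.
W_field = −qΔV = 6.04×10⁻⁵ J.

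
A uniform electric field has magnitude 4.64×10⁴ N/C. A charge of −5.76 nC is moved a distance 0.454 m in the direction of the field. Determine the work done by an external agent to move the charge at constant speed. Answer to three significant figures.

1.21×10⁻⁴ J

The potential change for a displacement 0.454 m in the direction of the field is ΔV = −Ed = -2.11×10⁴ V.
W_ext = qΔV = 1.21×10⁻⁴ J.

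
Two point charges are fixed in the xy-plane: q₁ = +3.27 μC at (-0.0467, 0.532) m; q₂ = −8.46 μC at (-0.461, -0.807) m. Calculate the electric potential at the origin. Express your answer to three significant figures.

Electric potential is a scalar, so the contributions from each charge add algebraically: V = Σ kqᵢ/rᵢ.
Distances from the field point to each charge: r₁ = 0.534 m, r₂ = 0.929 m.
V = k[(3.27×10⁻⁶)/(0.534) + (-8.46×10⁻⁶)/(0.929)] = -2.68×10⁴ V.

-2.68×10⁴ V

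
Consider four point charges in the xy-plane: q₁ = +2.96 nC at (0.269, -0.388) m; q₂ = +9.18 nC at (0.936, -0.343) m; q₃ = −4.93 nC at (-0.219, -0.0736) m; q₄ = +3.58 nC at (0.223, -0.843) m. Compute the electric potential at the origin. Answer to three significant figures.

The total potential is the scalar sum of each charge's contribution, V = Σ kqᵢ/rᵢ.
Distances from the field point to each charge: r₁ = 0.472 m, r₂ = 0.997 m, r₃ = 0.231 m, r₄ = 0.872 m.
V = k[(2.96×10⁻⁹)/(0.472) + (9.18×10⁻⁹)/(0.997) + (-4.93×10⁻⁹)/(0.231) + (3.58×10⁻⁹)/(0.872)] = -15.8 V.

-15.8 V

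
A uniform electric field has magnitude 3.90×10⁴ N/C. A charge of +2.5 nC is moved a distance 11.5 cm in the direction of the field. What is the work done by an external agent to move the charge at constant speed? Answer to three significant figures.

The potential change for a displacement 11.5 cm in the direction of the field is ΔV = −Ed = -4480 V.
W_ext = qΔV = -1.12×10⁻⁵ J.

-1.12×10⁻⁵ J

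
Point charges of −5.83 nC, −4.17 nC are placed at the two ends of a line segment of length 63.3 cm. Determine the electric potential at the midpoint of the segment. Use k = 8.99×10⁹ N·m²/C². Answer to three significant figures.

-284 V

The total potential is the scalar sum of each charge's contribution, V = Σ kqᵢ/rᵢ.
Each charge is 0.317 m from the midpoint.
V = k[(-5.83×10⁻⁹)/(0.317) + (-4.17×10⁻⁹)/(0.317)] = -284 V.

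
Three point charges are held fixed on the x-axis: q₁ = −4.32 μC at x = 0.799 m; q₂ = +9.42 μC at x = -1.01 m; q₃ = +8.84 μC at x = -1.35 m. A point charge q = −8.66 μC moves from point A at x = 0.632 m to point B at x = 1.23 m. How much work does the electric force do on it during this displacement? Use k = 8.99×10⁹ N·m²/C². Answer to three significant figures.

1.03 J

The work done by the electric force is W_field = −ΔU = −q(V_B − V_A) = q(V_A − V_B).
At A: distances to the source charges are 0.167 m, 1.64 m, 1.98 m; V_A = Σ kqᵢ/rᵢ = -1.41×10⁵ V.
At B: distances to the source charges are 0.431 m, 2.24 m, 2.58 m; V_B = Σ kqᵢ/rᵢ = -2.15×10⁴ V.
ΔV = V_B − V_A = 1.19×10⁵ V.
W_field = −qΔV = −(-8.66×10⁻⁶ C)(1.19×10⁵ V) = 1.03 J.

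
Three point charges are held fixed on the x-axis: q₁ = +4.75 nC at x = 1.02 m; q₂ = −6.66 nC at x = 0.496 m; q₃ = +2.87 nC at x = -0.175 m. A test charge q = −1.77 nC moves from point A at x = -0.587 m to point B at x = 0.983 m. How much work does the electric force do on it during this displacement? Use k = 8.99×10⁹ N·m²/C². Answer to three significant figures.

1.80×10⁻⁶ J

The work done by the electric force is W_field = −ΔU = −q(V_B − V_A) = q(V_A − V_B).
At A: distances to the source charges are 1.61 m, 1.08 m, 0.412 m; V_A = Σ kqᵢ/rᵢ = 33.9 V.
At B: distances to the source charges are 0.0370 m, 0.487 m, 1.16 m; V_B = Σ kqᵢ/rᵢ = 1050 V.
ΔV = V_B − V_A = 1020 V.
W_field = −qΔV = −(-1.77×10⁻⁹ C)(1020 V) = 1.80×10⁻⁶ J.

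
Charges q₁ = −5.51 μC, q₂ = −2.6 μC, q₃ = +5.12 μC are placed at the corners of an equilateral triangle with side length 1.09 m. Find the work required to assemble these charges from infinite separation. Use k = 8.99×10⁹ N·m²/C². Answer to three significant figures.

The assembly work is the sum of pairwise potential energies, U = Σ_{i<j} kqᵢqⱼ/rᵢⱼ.
All three pair separations equal the side length, 1.09 m.
U = (0.118) + (-0.233) + (-0.110) = -0.224 J.

-0.224 J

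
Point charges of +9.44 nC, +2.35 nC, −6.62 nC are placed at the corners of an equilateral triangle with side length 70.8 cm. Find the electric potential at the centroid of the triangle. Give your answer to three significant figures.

114 V

The total potential is the scalar sum of each charge's contribution, V = Σ kqᵢ/rᵢ.
The distance from each vertex to the centroid is a/√3 = 0.409 m.
V = k[(9.44×10⁻⁹)/(0.409) + (2.35×10⁻⁹)/(0.409) + (-6.62×10⁻⁹)/(0.409)] = 114 V.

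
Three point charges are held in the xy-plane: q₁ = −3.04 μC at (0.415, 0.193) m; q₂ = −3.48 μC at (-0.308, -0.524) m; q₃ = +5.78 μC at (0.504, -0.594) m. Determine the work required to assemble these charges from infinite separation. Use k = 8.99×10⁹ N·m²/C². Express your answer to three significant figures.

-0.328 J

The assembly work is the sum of pairwise potential energies, U = Σ_{i<j} kqᵢqⱼ/rᵢⱼ.
Pair separations: r₁₂ = 1.02 m, r₁₃ = 0.792 m, r₂₃ = 0.815 m.
U = (0.0934) + (-0.199) + (-0.222) = -0.328 J.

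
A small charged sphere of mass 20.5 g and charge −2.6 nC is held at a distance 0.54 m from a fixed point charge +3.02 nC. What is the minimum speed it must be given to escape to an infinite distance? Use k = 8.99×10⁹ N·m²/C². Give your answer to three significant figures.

3.57×10⁻³ m/s

To just escape, total mechanical energy must reach zero at infinity: ½mv²_min + U = 0, so ½mv²_min = −U = |kQq|/r.
|U| = |kQq|/r = (8.99×10⁹ N·m²/C²)(3.02×10⁻⁹)(2.60×10⁻⁹)/(0.540) = 1.31×10⁻⁷ J.
v_min = √(2|U|/m) = √(2·1.31×10⁻⁷/0.0205) = 3.57×10⁻³ m/s.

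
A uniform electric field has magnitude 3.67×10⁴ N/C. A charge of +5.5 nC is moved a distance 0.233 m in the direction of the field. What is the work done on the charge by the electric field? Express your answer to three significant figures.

The potential change for a displacement 0.233 m in the direction of the field is ΔV = −Ed = -8550 V.
W_field = −qΔV = 4.70×10⁻⁵ J.

4.70×10⁻⁵ J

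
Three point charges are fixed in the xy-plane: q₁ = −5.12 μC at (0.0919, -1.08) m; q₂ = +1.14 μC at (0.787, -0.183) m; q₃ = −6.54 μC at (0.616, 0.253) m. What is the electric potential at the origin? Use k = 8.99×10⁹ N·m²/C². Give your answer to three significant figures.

-1.18×10⁵ V

The total potential is the scalar sum of each charge's contribution, V = Σ kqᵢ/rᵢ.
Distances from the field point to each charge: r₁ = 1.08 m, r₂ = 0.808 m, r₃ = 0.666 m.
V = k[(-5.12×10⁻⁶)/(1.08) + (1.14×10⁻⁶)/(0.808) + (-6.54×10⁻⁶)/(0.666)] = -1.18×10⁵ V.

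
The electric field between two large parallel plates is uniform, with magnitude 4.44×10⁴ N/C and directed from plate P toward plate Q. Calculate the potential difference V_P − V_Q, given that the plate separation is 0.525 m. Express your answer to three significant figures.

In a uniform field, potential decreases in the direction of E: ΔV = −E·d for a displacement d parallel to E.
Going from Q to P is a displacement of 0.525 m opposite to the field, so V_P − V_Q = +Ed = 2.33×10⁴ V.

2.33×10⁴ V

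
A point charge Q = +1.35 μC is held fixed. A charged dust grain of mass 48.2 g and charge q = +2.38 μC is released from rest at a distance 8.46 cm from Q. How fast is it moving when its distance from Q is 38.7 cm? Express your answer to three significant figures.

3.33 m/s

Only the electrostatic force acts, so mechanical energy is conserved: ½mv² = U₁ − U₂ = kQq(1/r₁ − 1/r₂).
U₁ − U₂ = (8.99×10⁹ N·m²/C²)(1.35×10⁻⁶ C)(2.38×10⁻⁶ C)(1/0.0846 − 1/0.387) = 0.267 J.
v = √(2·0.267/0.0482) = 3.33 m/s.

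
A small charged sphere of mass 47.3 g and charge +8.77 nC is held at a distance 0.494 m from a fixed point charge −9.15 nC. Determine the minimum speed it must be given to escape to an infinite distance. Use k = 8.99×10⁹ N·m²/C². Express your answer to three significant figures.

To just escape, total mechanical energy must reach zero at infinity: ½mv²_min + U = 0, so ½mv²_min = −U = |kQq|/r.
|U| = |kQq|/r = (8.99×10⁹ N·m²/C²)(9.15×10⁻⁹)(8.77×10⁻⁹)/(0.494) = 1.46×10⁻⁶ J.
v_min = √(2|U|/m) = √(2·1.46×10⁻⁶/0.0473) = 7.86×10⁻³ m/s.

7.86×10⁻³ m/s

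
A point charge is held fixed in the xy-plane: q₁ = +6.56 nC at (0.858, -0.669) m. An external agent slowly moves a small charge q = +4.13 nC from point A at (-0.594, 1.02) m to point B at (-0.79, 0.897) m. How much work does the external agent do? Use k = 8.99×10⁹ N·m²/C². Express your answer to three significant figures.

For quasistatic motion the external work equals the change in potential energy: W_ext = qΔV = q(V_B − V_A).
At A: distance to the source charge is 2.23 m; V_A = kq₁/r = 26.5 V.
At B: distance to the source charge is 2.27 m; V_B = kq₁/r = 25.9 V.
ΔV = V_B − V_A = -0.536 V.
W_ext = qΔV = (4.13×10⁻⁹ C)(-0.536 V) = -2.21×10⁻⁹ J.

-2.21×10⁻⁹ J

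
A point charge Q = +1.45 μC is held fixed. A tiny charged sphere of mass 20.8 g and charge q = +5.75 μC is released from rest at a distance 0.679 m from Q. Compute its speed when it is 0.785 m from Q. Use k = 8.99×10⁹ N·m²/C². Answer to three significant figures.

Only the electrostatic force acts, so mechanical energy is conserved: ½mv² = U₁ − U₂ = kQq(1/r₁ − 1/r₂).
U₁ − U₂ = (8.99×10⁹ N·m²/C²)(1.45×10⁻⁶ C)(5.75×10⁻⁶ C)(1/0.679 − 1/0.785) = 0.0149 J.
v = √(2·0.0149/0.0208) = 1.20 m/s.

1.20 m/s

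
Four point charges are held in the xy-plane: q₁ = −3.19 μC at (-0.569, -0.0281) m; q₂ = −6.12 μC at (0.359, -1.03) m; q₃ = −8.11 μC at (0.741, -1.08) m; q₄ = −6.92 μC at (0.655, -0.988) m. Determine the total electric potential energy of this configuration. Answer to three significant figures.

6.83 J

The assembly work is the sum of pairwise potential energies, U = Σ_{i<j} kqᵢqⱼ/rᵢⱼ.
Pair separations: r₁₂ = 1.37 m, r₁₃ = 1.68 m, r₁₄ = 1.56 m, r₂₃ = 0.385 m, r₂₄ = 0.299 m, r₃₄ = 0.126 m.
Summing all 6 pair terms gives U = 6.83 J.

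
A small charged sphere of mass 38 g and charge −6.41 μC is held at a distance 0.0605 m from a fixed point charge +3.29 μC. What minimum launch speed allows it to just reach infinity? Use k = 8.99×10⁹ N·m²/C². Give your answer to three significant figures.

To just escape, total mechanical energy must reach zero at infinity: ½mv²_min + U = 0, so ½mv²_min = −U = |kQq|/r.
|U| = |kQq|/r = (8.99×10⁹ N·m²/C²)(3.29×10⁻⁶)(6.41×10⁻⁶)/(0.0605) = 3.13 J.
v_min = √(2|U|/m) = √(2·3.13/0.0380) = 12.8 m/s.

12.8 m/s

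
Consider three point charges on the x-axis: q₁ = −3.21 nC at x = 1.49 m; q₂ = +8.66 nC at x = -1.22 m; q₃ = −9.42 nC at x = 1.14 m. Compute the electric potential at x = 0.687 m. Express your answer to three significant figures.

The total potential is the scalar sum of each charge's contribution, V = Σ kqᵢ/rᵢ.
Distances from the field point to each charge: r₁ = 0.803 m, r₂ = 1.91 m, r₃ = 0.453 m.
V = k[(-3.21×10⁻⁹)/(0.803) + (8.66×10⁻⁹)/(1.91) + (-9.42×10⁻⁹)/(0.453)] = -182 V.

-182 V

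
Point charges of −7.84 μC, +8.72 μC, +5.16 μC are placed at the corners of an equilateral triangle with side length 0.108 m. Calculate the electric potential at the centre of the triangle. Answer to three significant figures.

8.71×10⁵ V

Electric potential is a scalar, so the contributions from each charge add algebraically: V = Σ kqᵢ/rᵢ.
The distance from each vertex to the centroid is a/√3 = 0.0624 m.
V = k[(-7.84×10⁻⁶)/(0.0624) + (8.72×10⁻⁶)/(0.0624) + (5.16×10⁻⁶)/(0.0624)] = 8.71×10⁵ V.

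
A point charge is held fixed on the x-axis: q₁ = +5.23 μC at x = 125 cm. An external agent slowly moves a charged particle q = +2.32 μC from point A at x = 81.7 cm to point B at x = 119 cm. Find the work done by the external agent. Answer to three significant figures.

1.57 J

For quasistatic motion the external work equals the change in potential energy: W_ext = qΔV = q(V_B − V_A).
At A: distance to the source charge is 0.433 m; V_A = kq₁/r = 1.09×10⁵ V.
At B: distance to the source charge is 0.0600 m; V_B = kq₁/r = 7.84×10⁵ V.
ΔV = V_B − V_A = 6.75×10⁵ V.
W_ext = qΔV = (2.32×10⁻⁶ C)(6.75×10⁵ V) = 1.57 J.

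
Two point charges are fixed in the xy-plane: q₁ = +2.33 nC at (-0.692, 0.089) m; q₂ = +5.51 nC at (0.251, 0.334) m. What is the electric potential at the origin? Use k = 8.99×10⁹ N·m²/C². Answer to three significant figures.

149 V

The total potential is the scalar sum of each charge's contribution, V = Σ kqᵢ/rᵢ.
Distances from the field point to each charge: r₁ = 0.698 m, r₂ = 0.418 m.
V = k[(2.33×10⁻⁹)/(0.698) + (5.51×10⁻⁹)/(0.418)] = 149 V.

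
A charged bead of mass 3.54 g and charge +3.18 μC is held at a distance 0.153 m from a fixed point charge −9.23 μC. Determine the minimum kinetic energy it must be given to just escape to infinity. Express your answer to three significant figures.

1.72 J

To just escape, total mechanical energy must reach zero at infinity: ½mv²_min + U = 0, so ½mv²_min = −U = |kQq|/r.
|U| = |kQq|/r = (8.99×10⁹ N·m²/C²)(9.23×10⁻⁶)(3.18×10⁻⁶)/(0.153) = 1.72 J.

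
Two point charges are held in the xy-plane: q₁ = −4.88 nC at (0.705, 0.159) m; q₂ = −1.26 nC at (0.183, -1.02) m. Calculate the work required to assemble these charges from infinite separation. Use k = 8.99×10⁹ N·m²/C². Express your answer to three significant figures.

The work to assemble the configuration equals its total potential energy, U = Σ kqᵢqⱼ/rᵢⱼ over all pairs.
Pair separations: r₁₂ = 1.29 m.
U = (4.29×10⁻⁸) = 4.29×10⁻⁸ J.

4.29×10⁻⁸ J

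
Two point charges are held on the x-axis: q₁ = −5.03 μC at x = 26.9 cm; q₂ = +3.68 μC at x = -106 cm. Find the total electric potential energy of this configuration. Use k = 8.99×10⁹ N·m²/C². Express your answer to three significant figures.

The assembly work is the sum of pairwise potential energies, U = Σ_{i<j} kqᵢqⱼ/rᵢⱼ.
Pair separations: r₁₂ = 1.33 m.
U = (-0.125) = -0.125 J.

-0.125 J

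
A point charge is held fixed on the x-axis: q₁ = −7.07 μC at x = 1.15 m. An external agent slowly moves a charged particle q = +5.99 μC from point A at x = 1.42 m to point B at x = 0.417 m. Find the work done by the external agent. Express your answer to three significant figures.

For quasistatic motion the external work equals the change in potential energy: W_ext = qΔV = q(V_B − V_A).
At A: distance to the source charge is 0.270 m; V_A = kq₁/r = -2.35×10⁵ V.
At B: distance to the source charge is 0.733 m; V_B = kq₁/r = -8.67×10⁴ V.
ΔV = V_B − V_A = 1.49×10⁵ V.
W_ext = qΔV = (5.99×10⁻⁶ C)(1.49×10⁵ V) = 0.891 J.

0.891 J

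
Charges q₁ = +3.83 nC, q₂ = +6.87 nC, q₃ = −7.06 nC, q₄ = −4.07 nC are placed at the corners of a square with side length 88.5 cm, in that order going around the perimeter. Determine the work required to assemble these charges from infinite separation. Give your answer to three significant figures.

-4.87×10⁻⁷ J

The work to assemble the configuration equals its total potential energy, U = Σ kqᵢqⱼ/rᵢⱼ over all pairs.
The four side pairs have separation 0.885 m and the two diagonal pairs 1.25 m.
Summing all 6 pair terms gives U = -4.87×10⁻⁷ J.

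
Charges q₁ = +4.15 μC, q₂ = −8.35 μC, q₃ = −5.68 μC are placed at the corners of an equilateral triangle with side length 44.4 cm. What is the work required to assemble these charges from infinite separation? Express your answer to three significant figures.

-0.219 J

The assembly work is the sum of pairwise potential energies, U = Σ_{i<j} kqᵢqⱼ/rᵢⱼ.
All three pair separations equal the side length, 0.444 m.
U = (-0.702) + (-0.477) + (0.960) = -0.219 J.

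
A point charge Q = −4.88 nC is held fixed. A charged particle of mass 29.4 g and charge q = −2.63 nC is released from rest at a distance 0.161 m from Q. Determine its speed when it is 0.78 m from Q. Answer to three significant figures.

Only the electrostatic force acts, so mechanical energy is conserved: ½mv² = U₁ − U₂ = kQq(1/r₁ − 1/r₂).
U₁ − U₂ = (8.99×10⁹ N·m²/C²)(-4.88×10⁻⁹ C)(-2.63×10⁻⁹ C)(1/0.161 − 1/0.780) = 5.69×10⁻⁷ J.
v = √(2·5.69×10⁻⁷/0.0294) = 6.22×10⁻³ m/s.

6.22×10⁻³ m/s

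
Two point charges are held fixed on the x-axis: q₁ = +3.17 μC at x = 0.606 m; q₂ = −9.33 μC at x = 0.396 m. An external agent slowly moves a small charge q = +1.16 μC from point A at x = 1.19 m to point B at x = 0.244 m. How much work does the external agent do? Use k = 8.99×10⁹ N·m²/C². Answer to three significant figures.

-0.483 J

For quasistatic motion the external work equals the change in potential energy: W_ext = qΔV = q(V_B − V_A).
At A: distances to the source charges are 0.584 m, 0.794 m; V_A = Σ kqᵢ/rᵢ = -5.68×10⁴ V.
At B: distances to the source charges are 0.362 m, 0.152 m; V_B = Σ kqᵢ/rᵢ = -4.73×10⁵ V.
ΔV = V_B − V_A = -4.16×10⁵ V.
W_ext = qΔV = (1.16×10⁻⁶ C)(-4.16×10⁵ V) = -0.483 J.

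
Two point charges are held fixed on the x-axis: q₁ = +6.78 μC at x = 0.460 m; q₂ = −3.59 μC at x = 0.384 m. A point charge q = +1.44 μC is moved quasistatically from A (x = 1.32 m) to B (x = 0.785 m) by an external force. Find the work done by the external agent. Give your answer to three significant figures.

For quasistatic motion the external work equals the change in potential energy: W_ext = qΔV = q(V_B − V_A).
At A: distances to the source charges are 0.860 m, 0.936 m; V_A = Σ kqᵢ/rᵢ = 3.64×10⁴ V.
At B: distances to the source charges are 0.325 m, 0.401 m; V_B = Σ kqᵢ/rᵢ = 1.07×10⁵ V.
ΔV = V_B − V_A = 7.07×10⁴ V.
W_ext = qΔV = (1.44×10⁻⁶ C)(7.07×10⁴ V) = 0.102 J.

0.102 J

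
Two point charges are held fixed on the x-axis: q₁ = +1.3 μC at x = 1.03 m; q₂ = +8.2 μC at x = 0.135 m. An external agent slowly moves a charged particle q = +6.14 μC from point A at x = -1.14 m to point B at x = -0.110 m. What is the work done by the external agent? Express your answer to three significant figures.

For quasistatic motion the external work equals the change in potential energy: W_ext = qΔV = q(V_B − V_A).
At A: distances to the source charges are 2.17 m, 1.27 m; V_A = Σ kqᵢ/rᵢ = 6.32×10⁴ V.
At B: distances to the source charges are 1.14 m, 0.245 m; V_B = Σ kqᵢ/rᵢ = 3.11×10⁵ V.
ΔV = V_B − V_A = 2.48×10⁵ V.
W_ext = qΔV = (6.14×10⁻⁶ C)(2.48×10⁵ V) = 1.52 J.

1.52 J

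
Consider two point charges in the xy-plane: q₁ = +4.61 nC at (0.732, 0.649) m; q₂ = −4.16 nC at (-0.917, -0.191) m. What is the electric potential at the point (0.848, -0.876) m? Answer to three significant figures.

7.34 V

Electric potential is a scalar, so the contributions from each charge add algebraically: V = Σ kqᵢ/rᵢ.
Distances from the field point to each charge: r₁ = 1.53 m, r₂ = 1.89 m.
V = k[(4.61×10⁻⁹)/(1.53) + (-4.16×10⁻⁹)/(1.89)] = 7.34 V.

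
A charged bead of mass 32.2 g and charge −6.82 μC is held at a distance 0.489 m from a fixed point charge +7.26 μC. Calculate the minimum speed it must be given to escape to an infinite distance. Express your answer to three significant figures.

7.52 m/s

To just escape, total mechanical energy must reach zero at infinity: ½mv²_min + U = 0, so ½mv²_min = −U = |kQq|/r.
|U| = |kQq|/r = (8.99×10⁹ N·m²/C²)(7.26×10⁻⁶)(6.82×10⁻⁶)/(0.489) = 0.910 J.
v_min = √(2|U|/m) = √(2·0.910/0.0322) = 7.52 m/s.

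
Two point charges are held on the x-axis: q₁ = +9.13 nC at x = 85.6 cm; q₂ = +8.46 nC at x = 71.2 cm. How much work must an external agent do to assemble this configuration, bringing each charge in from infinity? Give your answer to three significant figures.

4.82×10⁻⁶ J

The work to assemble the configuration equals its total potential energy, U = Σ kqᵢqⱼ/rᵢⱼ over all pairs.
Pair separations: r₁₂ = 0.144 m.
U = (4.82×10⁻⁶) = 4.82×10⁻⁶ J.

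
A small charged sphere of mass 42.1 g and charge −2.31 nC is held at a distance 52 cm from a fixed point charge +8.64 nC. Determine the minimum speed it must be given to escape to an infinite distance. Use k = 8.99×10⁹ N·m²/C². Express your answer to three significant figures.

To just escape, total mechanical energy must reach zero at infinity: ½mv²_min + U = 0, so ½mv²_min = −U = |kQq|/r.
|U| = |kQq|/r = (8.99×10⁹ N·m²/C²)(8.64×10⁻⁹)(2.31×10⁻⁹)/(0.520) = 3.45×10⁻⁷ J.
v_min = √(2|U|/m) = √(2·3.45×10⁻⁷/0.0421) = 4.05×10⁻³ m/s.

4.05×10⁻³ m/s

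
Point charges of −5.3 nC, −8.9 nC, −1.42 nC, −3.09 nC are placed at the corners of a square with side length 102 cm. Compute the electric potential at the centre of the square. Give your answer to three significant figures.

-233 V

Electric potential is a scalar, so the contributions from each charge add algebraically: V = Σ kqᵢ/rᵢ.
The distance from each corner to the centre is a√2/2 = 0.721 m.
V = k[(-5.30×10⁻⁹)/(0.721) + (-8.90×10⁻⁹)/(0.721) + (-1.42×10⁻⁹)/(0.721) + (-3.09×10⁻⁹)/(0.721)] = -233 V.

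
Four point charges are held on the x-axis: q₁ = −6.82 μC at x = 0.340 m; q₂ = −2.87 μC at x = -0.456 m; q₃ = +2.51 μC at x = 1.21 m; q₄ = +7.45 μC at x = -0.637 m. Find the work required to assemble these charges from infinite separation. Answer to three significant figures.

-1.43 J

The work to assemble the configuration equals its total potential energy, U = Σ kqᵢqⱼ/rᵢⱼ over all pairs.
Pair separations: r₁₂ = 0.796 m, r₁₃ = 0.870 m, r₁₄ = 0.977 m, r₂₃ = 1.67 m, r₂₄ = 0.181 m, r₃₄ = 1.85 m.
Summing all 6 pair terms gives U = -1.43 J.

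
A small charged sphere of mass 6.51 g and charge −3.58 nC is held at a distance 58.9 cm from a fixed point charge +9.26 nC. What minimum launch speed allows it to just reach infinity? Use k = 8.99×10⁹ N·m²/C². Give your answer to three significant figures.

To just escape, total mechanical energy must reach zero at infinity: ½mv²_min + U = 0, so ½mv²_min = −U = |kQq|/r.
|U| = |kQq|/r = (8.99×10⁹ N·m²/C²)(9.26×10⁻⁹)(3.58×10⁻⁹)/(0.589) = 5.06×10⁻⁷ J.
v_min = √(2|U|/m) = √(2·5.06×10⁻⁷/6.51×10⁻³) = 0.0125 m/s.

0.0125 m/s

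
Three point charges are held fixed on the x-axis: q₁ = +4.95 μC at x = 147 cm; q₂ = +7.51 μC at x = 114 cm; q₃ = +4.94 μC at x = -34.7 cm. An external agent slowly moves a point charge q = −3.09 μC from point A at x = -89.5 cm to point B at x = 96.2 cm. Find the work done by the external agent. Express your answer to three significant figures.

For quasistatic motion the external work equals the change in potential energy: W_ext = qΔV = q(V_B − V_A).
At A: distances to the source charges are 2.37 m, 2.04 m, 0.548 m; V_A = Σ kqᵢ/rᵢ = 1.33×10⁵ V.
At B: distances to the source charges are 0.508 m, 0.178 m, 1.31 m; V_B = Σ kqᵢ/rᵢ = 5.01×10⁵ V.
ΔV = V_B − V_A = 3.68×10⁵ V.
W_ext = qΔV = (-3.09×10⁻⁶ C)(3.68×10⁵ V) = -1.14 J.

-1.14 J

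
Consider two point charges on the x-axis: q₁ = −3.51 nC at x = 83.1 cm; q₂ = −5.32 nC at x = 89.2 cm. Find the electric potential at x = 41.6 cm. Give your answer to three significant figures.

Electric potential is a scalar, so the contributions from each charge add algebraically: V = Σ kqᵢ/rᵢ.
Distances from the field point to each charge: r₁ = 0.415 m, r₂ = 0.476 m.
V = k[(-3.51×10⁻⁹)/(0.415) + (-5.32×10⁻⁹)/(0.476)] = -177 V.

-177 V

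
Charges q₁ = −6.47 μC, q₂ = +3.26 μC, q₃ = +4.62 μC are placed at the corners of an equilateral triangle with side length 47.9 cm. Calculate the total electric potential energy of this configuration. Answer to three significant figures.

-0.674 J

The work to assemble the configuration equals its total potential energy, U = Σ kqᵢqⱼ/rᵢⱼ over all pairs.
All three pair separations equal the side length, 0.479 m.
U = (-0.396) + (-0.561) + (0.283) = -0.674 J.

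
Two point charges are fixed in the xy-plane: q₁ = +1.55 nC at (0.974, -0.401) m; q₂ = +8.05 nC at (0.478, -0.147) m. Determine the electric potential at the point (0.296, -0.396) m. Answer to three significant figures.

The total potential is the scalar sum of each charge's contribution, V = Σ kqᵢ/rᵢ.
Distances from the field point to each charge: r₁ = 0.678 m, r₂ = 0.308 m.
V = k[(1.55×10⁻⁹)/(0.678) + (8.05×10⁻⁹)/(0.308)] = 255 V.

255 V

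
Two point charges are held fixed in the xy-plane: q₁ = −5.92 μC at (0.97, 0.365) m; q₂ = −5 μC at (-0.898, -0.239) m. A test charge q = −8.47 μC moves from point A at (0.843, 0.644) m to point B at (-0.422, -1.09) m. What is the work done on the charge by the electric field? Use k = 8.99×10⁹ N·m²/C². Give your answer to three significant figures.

1.05 J

The work done by the electric force is W_field = −ΔU = −q(V_B − V_A) = q(V_A − V_B).
At A: distances to the source charges are 0.307 m, 1.95 m; V_A = Σ kqᵢ/rᵢ = -1.97×10⁵ V.
At B: distances to the source charges are 2.01 m, 0.975 m; V_B = Σ kqᵢ/rᵢ = -7.25×10⁴ V.
ΔV = V_B − V_A = 1.24×10⁵ V.
W_field = −qΔV = −(-8.47×10⁻⁶ C)(1.24×10⁵ V) = 1.05 J.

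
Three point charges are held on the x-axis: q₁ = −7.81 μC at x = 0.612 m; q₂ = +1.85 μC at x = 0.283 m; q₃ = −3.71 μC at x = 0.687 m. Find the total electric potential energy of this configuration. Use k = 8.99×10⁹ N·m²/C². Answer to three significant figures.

The assembly work is the sum of pairwise potential energies, U = Σ_{i<j} kqᵢqⱼ/rᵢⱼ.
Pair separations: r₁₂ = 0.329 m, r₁₃ = 0.0750 m, r₂₃ = 0.404 m.
U = (-0.395) + (3.47) + (-0.153) = 2.93 J.

2.93 J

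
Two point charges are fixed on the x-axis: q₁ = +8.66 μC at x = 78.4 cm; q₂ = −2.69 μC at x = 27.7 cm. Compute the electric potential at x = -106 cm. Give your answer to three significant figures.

2.41×10⁴ V

Electric potential is a scalar, so the contributions from each charge add algebraically: V = Σ kqᵢ/rᵢ.
Distances from the field point to each charge: r₁ = 1.84 m, r₂ = 1.34 m.
V = k[(8.66×10⁻⁶)/(1.84) + (-2.69×10⁻⁶)/(1.34)] = 2.41×10⁴ V.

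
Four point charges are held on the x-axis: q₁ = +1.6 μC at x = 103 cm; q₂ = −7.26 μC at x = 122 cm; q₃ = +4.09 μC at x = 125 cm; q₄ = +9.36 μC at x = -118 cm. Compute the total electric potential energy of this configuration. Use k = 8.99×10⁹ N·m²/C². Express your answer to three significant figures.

The work to assemble the configuration equals its total potential energy, U = Σ kqᵢqⱼ/rᵢⱼ over all pairs.
Pair separations: r₁₂ = 0.190 m, r₁₃ = 0.220 m, r₁₄ = 2.21 m, r₂₃ = 0.0300 m, r₂₄ = 2.40 m, r₃₄ = 2.43 m.
Summing all 6 pair terms gives U = -9.23 J.

-9.23 J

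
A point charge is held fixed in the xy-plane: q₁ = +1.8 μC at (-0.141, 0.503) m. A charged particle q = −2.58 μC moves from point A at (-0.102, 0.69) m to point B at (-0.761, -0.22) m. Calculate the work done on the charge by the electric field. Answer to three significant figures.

The work done by the electric force is W_field = −ΔU = −q(V_B − V_A) = q(V_A − V_B).
At A: distance to the source charge is 0.191 m; V_A = kq₁/r = 8.47×10⁴ V.
At B: distance to the source charge is 0.952 m; V_B = kq₁/r = 1.70×10⁴ V.
ΔV = V_B − V_A = -6.77×10⁴ V.
W_field = −qΔV = −(-2.58×10⁻⁶ C)(-6.77×10⁴ V) = -0.175 J.

-0.175 J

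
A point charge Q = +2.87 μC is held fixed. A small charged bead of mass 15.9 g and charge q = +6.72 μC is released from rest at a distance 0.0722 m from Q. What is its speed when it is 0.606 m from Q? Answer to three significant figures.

16.3 m/s

Only the electrostatic force acts, so mechanical energy is conserved: ½mv² = U₁ − U₂ = kQq(1/r₁ − 1/r₂).
U₁ − U₂ = (8.99×10⁹ N·m²/C²)(2.87×10⁻⁶ C)(6.72×10⁻⁶ C)(1/0.0722 − 1/0.606) = 2.12 J.
v = √(2·2.12/0.0159) = 16.3 m/s.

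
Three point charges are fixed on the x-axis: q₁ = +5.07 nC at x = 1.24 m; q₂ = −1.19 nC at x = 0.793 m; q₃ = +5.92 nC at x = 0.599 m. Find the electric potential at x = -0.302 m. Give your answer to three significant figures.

78.9 V

Electric potential is a scalar, so the contributions from each charge add algebraically: V = Σ kqᵢ/rᵢ.
Distances from the field point to each charge: r₁ = 1.54 m, r₂ = 1.09 m, r₃ = 0.901 m.
V = k[(5.07×10⁻⁹)/(1.54) + (-1.19×10⁻⁹)/(1.09) + (5.92×10⁻⁹)/(0.901)] = 78.9 V.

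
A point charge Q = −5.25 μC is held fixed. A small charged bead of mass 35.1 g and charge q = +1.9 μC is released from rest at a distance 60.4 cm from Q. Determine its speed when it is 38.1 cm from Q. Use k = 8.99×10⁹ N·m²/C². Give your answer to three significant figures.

2.23 m/s

Only the electrostatic force acts, so mechanical energy is conserved: ½mv² = U₁ − U₂ = kQq(1/r₁ − 1/r₂).
U₁ − U₂ = (8.99×10⁹ N·m²/C²)(-5.25×10⁻⁶ C)(1.90×10⁻⁶ C)(1/0.604 − 1/0.381) = 0.0869 J.
v = √(2·0.0869/0.0351) = 2.23 m/s.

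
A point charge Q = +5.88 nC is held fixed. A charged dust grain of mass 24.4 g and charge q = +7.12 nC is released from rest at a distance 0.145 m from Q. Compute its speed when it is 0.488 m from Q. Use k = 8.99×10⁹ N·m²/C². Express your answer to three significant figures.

0.0122 m/s

Only the electrostatic force acts, so mechanical energy is conserved: ½mv² = U₁ − U₂ = kQq(1/r₁ − 1/r₂).
U₁ − U₂ = (8.99×10⁹ N·m²/C²)(5.88×10⁻⁹ C)(7.12×10⁻⁹ C)(1/0.145 − 1/0.488) = 1.82×10⁻⁶ J.
v = √(2·1.82×10⁻⁶/0.0244) = 0.0122 m/s.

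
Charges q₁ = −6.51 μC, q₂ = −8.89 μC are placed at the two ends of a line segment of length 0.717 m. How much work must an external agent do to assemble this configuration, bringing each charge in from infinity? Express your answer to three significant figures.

The assembly work is the sum of pairwise potential energies, U = Σ_{i<j} kqᵢqⱼ/rᵢⱼ.
The separation is r = 0.717 m.
U = (0.726) = 0.726 J.

0.726 J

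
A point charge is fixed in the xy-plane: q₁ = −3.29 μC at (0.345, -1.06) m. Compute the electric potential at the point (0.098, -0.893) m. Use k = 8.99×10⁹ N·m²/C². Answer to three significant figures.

-9.92×10⁴ V

Electric potential is a scalar, so the contributions from each charge add algebraically: V = Σ kqᵢ/rᵢ.
Distances from the field point to each charge: r₁ = 0.298 m.
V = k[(-3.29×10⁻⁶)/(0.298)] = -9.92×10⁴ V.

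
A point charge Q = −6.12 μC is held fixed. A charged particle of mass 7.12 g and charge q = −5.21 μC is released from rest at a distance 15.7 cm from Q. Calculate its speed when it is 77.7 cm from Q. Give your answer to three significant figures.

20.2 m/s

Only the electrostatic force acts, so mechanical energy is conserved: ½mv² = U₁ − U₂ = kQq(1/r₁ − 1/r₂).
U₁ − U₂ = (8.99×10⁹ N·m²/C²)(-6.12×10⁻⁶ C)(-5.21×10⁻⁶ C)(1/0.157 − 1/0.777) = 1.46 J.
v = √(2·1.46/7.12×10⁻³) = 20.2 m/s.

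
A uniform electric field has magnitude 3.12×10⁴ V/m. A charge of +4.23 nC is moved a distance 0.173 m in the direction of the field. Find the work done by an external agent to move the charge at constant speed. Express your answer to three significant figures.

-2.28×10⁻⁵ J

The potential change for a displacement 0.173 m in the direction of the field is ΔV = −Ed = -5400 V.
W_ext = qΔV = -2.28×10⁻⁵ J.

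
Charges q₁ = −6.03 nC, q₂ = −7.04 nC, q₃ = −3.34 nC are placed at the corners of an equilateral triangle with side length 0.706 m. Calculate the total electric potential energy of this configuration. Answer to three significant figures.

The assembly work is the sum of pairwise potential energies, U = Σ_{i<j} kqᵢqⱼ/rᵢⱼ.
All three pair separations equal the side length, 0.706 m.
U = (5.41×10⁻⁷) + (2.56×10⁻⁷) + (2.99×10⁻⁷) = 1.10×10⁻⁶ J.

1.10×10⁻⁶ J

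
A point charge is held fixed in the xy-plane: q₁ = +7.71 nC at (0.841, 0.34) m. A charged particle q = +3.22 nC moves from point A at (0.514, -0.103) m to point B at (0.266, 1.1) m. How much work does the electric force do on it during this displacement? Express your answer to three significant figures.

The work done by the electric force is W_field = −ΔU = −q(V_B − V_A) = q(V_A − V_B).
At A: distance to the source charge is 0.551 m; V_A = kq₁/r = 126 V.
At B: distance to the source charge is 0.953 m; V_B = kq₁/r = 72.7 V.
ΔV = V_B − V_A = -53.2 V.
W_field = −qΔV = −(3.22×10⁻⁹ C)(-53.2 V) = 1.71×10⁻⁷ J.

1.71×10⁻⁷ J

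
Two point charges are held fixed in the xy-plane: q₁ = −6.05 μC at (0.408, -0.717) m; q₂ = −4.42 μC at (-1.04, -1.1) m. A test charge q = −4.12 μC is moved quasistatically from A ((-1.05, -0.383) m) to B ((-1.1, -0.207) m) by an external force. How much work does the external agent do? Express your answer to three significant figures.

-0.0544 J

For quasistatic motion the external work equals the change in potential energy: W_ext = qΔV = q(V_B − V_A).
At A: distances to the source charges are 1.50 m, 0.717 m; V_A = Σ kqᵢ/rᵢ = -9.18×10⁴ V.
At B: distances to the source charges are 1.59 m, 0.895 m; V_B = Σ kqᵢ/rᵢ = -7.86×10⁴ V.
ΔV = V_B − V_A = 1.32×10⁴ V.
W_ext = qΔV = (-4.12×10⁻⁶ C)(1.32×10⁴ V) = -0.0544 J.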